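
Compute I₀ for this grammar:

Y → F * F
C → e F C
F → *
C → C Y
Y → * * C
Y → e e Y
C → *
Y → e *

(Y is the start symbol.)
First, augment the grammar with Y' → Y
I₀ = CLOSURE({ [Y' → . Y] }):
  [Y' → . Y] has the dot before Y: add [Y → . F * F], [Y → . * * C], [Y → . e e Y], [Y → . e *]
  [Y → . F * F] has the dot before F: add [F → . *]
No further items can be added.

I₀ = { [F → . *], [Y → . * * C], [Y → . F * F], [Y → . e *], [Y → . e e Y], [Y' → . Y] }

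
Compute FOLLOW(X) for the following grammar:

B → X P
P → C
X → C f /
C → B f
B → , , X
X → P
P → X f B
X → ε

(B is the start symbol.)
To compute FOLLOW(X), find every occurrence of X on a right-hand side N → α X β: add FIRST(β) \ {ε}, and if β is empty or nullable also add FOLLOW(N). Iterate to a fixed point.

In B → X P: X is followed by P, add FIRST(P) \ {ε} = { ',', 'f' }
In B → , , X: X is at the end, add FOLLOW(B)
In P → X f B: X is followed by f B, add FIRST(f B) \ {ε} = { 'f' }

The FOLLOW sets referred to above (computed the same way, to a fixed point):
  FOLLOW(B) = { $, ',', 'f' }

Taking the union: FOLLOW(X) = { $, ',', 'f' }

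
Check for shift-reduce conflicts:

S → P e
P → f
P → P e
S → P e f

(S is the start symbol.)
Augment with S' → S and build the canonical LR(0) collection (I0 = CLOSURE({[S' → . S]}), then GOTO on every symbol after a dot until no new states appear). It has 6 states:
  I0: { [P → . P e], [P → . f], [S → . P e f], [S → . P e], [S' → . S] }  — shift
  I1: { [P → P . e], [S → P . e f], [S → P . e] }  — shift
  I2: { [S' → S .] }  — accept
  I3: { [P → f .] }  — reduce
  I4: { [P → P e .], [S → P e . f], [S → P e .] }  — shift, 2 reduces
  I5: { [S → P e f .] }  — reduce

I4 contains reduce items [P → P e .], [S → P e .] and shift item [S → P e . f] — shift-reduce conflict.

Answer: Yes — I4: [P → P e .] vs [S → P e . f]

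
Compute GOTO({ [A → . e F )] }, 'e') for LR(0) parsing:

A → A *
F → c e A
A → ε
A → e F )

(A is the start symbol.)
GOTO(I, 'e') = CLOSURE({ [A → αX.β] : [A → α.Xβ] ∈ I, X = 'e' })

Items with dot before 'e', with the dot advanced:
  [A → . e F )] → [A → e . F )]
Closure of the advanced items:
  [A → e . F )] has the dot before F: add [F → . c e A]

GOTO = { [A → e . F )], [F → . c e A] }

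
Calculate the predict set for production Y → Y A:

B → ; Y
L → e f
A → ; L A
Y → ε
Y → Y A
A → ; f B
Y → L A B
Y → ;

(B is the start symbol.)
{ ';', 'e' }

PREDICT(Y → Y A) = (FIRST(RHS) \ {ε}) ∪ (FOLLOW(Y) if ε ∈ FIRST(RHS), i.e. RHS ⇒* ε)
FIRST(Y) = { ';', 'e', ε }
FIRST(A) = { ';' }
FIRST(Y A) = { ';', 'e' }
ε ∉ FIRST(Y A), so FOLLOW(Y) is not added.
PREDICT(Y → Y A) = { ';', 'e' }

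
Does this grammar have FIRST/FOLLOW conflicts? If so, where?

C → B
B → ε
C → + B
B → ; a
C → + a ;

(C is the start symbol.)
Nullable non-terminals: B, C.
FIRST sets used below: FIRST(B) = { ';', ε }

B: nullable alternative(s) B → ε; FOLLOW(B) = { $ }
  B → ε: FIRST \ {ε} = { } — this is the only nullable alternative, skip
  B → ; a: FIRST \ {ε} = { ';' } — disjoint from FOLLOW(B)

C: nullable alternative(s) C → B; FOLLOW(C) = { $ }
  C → B: FIRST \ {ε} = { ';' } — this is the only nullable alternative, skip
  C → + B: FIRST \ {ε} = { '+' } — disjoint from FOLLOW(C)
  C → + a ;: FIRST \ {ε} = { '+' } — disjoint from FOLLOW(C)

No FIRST/FOLLOW conflicts found.

Answer: No FIRST/FOLLOW conflicts.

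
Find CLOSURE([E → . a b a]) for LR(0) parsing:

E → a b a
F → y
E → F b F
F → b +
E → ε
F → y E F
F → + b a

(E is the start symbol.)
To compute CLOSURE, for each item [A → α.Bβ] where B is a non-terminal, add [B → .γ] for all productions B → γ; repeat for the newly added items until nothing changes.

Start with: [E → . a b a]
The dot precedes the terminal a, so nothing is added.

CLOSURE = { [E → . a b a] }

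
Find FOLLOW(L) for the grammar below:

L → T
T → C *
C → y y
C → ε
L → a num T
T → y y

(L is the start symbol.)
{ $ }

To compute FOLLOW(L), find every occurrence of L on a right-hand side N → α L β: add FIRST(β) \ {ε}, and if β is empty or nullable also add FOLLOW(N). Iterate to a fixed point.

L is the start symbol, so $ ∈ FOLLOW(L).
L does not occur on any right-hand side.

Taking the union: FOLLOW(L) = { $ }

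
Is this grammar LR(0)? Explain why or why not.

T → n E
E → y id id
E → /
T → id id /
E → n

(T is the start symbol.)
Augment with T' → T and build the canonical LR(0) collection (I0 = CLOSURE({[T' → . T]}), then GOTO on every symbol after a dot until no new states appear). It has 12 states:
  I0: { [T → . id id /], [T → . n E], [T' → . T] }  — shift
  I1: { [T' → T .] }  — accept
  I2: { [T → id . id /] }  — shift
  I3: { [E → . /], [E → . n], [E → . y id id], [T → n . E] }  — shift
  I4: { [E → / .] }  — reduce
  I5: { [T → n E .] }  — reduce
  I6: { [E → n .] }  — reduce
  I7: { [E → y . id id] }  — shift
  I8: { [E → y id . id] }  — shift
  I9: { [E → y id id .] }  — reduce
  I10: { [T → id id . /] }  — shift
  I11: { [T → id id / .] }  — reduce

Every state is either a pure shift/goto state or contains exactly one complete item and nothing to shift — no conflicts. The grammar is LR(0).

Answer: Yes, the grammar is LR(0)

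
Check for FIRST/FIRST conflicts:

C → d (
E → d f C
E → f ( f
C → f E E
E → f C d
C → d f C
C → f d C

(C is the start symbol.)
Yes. C → d '(' / C → d f C on { 'd' }; C → f E E / C → f d C on { 'f' }; E → f '(' f / E → f C d on { 'f' }

Productions for C:
  C → d (: FIRST = { 'd' }
  C → f E E: FIRST = { 'f' }
  C → d f C: FIRST = { 'd' }
  C → f d C: FIRST = { 'f' }
Productions for E:
  E → d f C: FIRST = { 'd' }
  E → f ( f: FIRST = { 'f' }
  E → f C d: FIRST = { 'f' }

Conflict for C: C → d ( and C → d f C
  Overlap: { 'd' }
Conflict for C: C → f E E and C → f d C
  Overlap: { 'f' }
Conflict for E: E → f ( f and E → f C d
  Overlap: { 'f' }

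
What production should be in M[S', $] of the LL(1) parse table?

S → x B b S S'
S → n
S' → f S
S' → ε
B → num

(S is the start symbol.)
To find M[S', $], we find productions for S' where $ is in the predict set (PREDICT(N → α) = (FIRST(α) \ {ε}) ∪ (FOLLOW(N) if α ⇒* ε)).

Relevant sets:
  FOLLOW(S') = { $, 'f' }

S' → f S: PREDICT = { 'f' }
S' → ε: PREDICT = { $, 'f' }
  $ is in predict set, so this production goes in M[S', $]

M[S', $] = S' → ε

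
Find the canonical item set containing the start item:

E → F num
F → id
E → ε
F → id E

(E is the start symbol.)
First, augment the grammar with E' → E
I₀ = CLOSURE({ [E' → . E] }):
  [E' → . E] has the dot before E: add [E → . F num], [E → .]
  [E → . F num] has the dot before F: add [F → . id], [F → . id E]
No further items can be added.

I₀ = { [E → . F num], [E → .], [E' → . E], [F → . id E], [F → . id] }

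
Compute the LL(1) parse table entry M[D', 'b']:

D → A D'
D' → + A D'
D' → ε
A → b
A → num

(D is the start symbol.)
Empty (error entry)

To find M[D', 'b'], we find productions for D' where 'b' is in the predict set (PREDICT(N → α) = (FIRST(α) \ {ε}) ∪ (FOLLOW(N) if α ⇒* ε)).

Relevant sets:
  FOLLOW(D') = { $ }

D' → + A D': PREDICT = { '+' }
D' → ε: PREDICT = { $ }

M[D', 'b'] is empty (no production applies)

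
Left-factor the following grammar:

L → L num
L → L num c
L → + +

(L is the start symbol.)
L → L num L'
L' → ε
L' → c
L → + +

Left-factoring transforms A → αβ₁ | αβ₂ into A → αA' and A' → β₁ | β₂
(α is the longest common prefix among the alternatives). Repeat until
no nonterminal has two alternatives with a common prefix.

Round 1: L has alternatives sharing prefix 'L num'. Introduce L': L → L num L'
  Add: L' → ε
  Add: L' → c

No remaining common prefixes — done.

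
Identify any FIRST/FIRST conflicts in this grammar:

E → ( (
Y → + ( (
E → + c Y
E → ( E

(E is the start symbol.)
Productions for E:
  E → ( (: FIRST = { '(' }
  E → + c Y: FIRST = { '+' }
  E → ( E: FIRST = { '(' }
Y has only one production, so no FIRST/FIRST conflict is possible there.

Conflict for E: E → ( ( and E → ( E
  Overlap: { '(' }

Answer: Yes. E → '(' '(' / E → '(' E on { '(' }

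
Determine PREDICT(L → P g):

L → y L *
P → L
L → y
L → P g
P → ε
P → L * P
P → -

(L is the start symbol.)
PREDICT(L → P g) = (FIRST(RHS) \ {ε}) ∪ (FOLLOW(L) if ε ∈ FIRST(RHS), i.e. RHS ⇒* ε)
FIRST(P) = { '-', 'g', 'y', ε }
FIRST(P g) = { '-', 'g', 'y' }
ε ∉ FIRST(P g), so FOLLOW(L) is not added.
PREDICT(L → P g) = { '-', 'g', 'y' }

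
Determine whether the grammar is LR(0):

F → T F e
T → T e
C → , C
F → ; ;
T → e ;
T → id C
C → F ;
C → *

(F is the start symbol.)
A grammar is LR(0) if no state in the canonical LR(0) collection has:
  - both a shift item (dot before a terminal) and a complete item (shift-reduce conflict), or
  - two or more complete items (reduce-reduce conflict; the accept item [F' → F .] counts as a complete item here).

Augment with F' → F and build the canonical LR(0) collection (I0 = CLOSURE({[F' → . F]}), then GOTO on every symbol after a dot until no new states appear). It has 17 states:
  I0: { [F → . ; ;], [F → . T F e], [F' → . F], [T → . T e], [T → . e ;], [T → . id C] }  — shift
  I1: { [F → ; . ;] }  — shift
  I2: { [F' → F .] }  — accept
  I3: { [F → . ; ;], [F → . T F e], [F → T . F e], [T → . T e], [T → . e ;], [T → . id C], [T → T . e] }  — shift
  I4: { [T → e . ;] }  — shift
  I5: { [C → . *], [C → . , C], [C → . F ;], [F → . ; ;], [F → . T F e], [T → . T e], [T → . e ;], [T → . id C], [T → id . C] }  — shift
  I6: { [C → * .] }  — reduce
  I7: { [C → , . C], [C → . *], [C → . , C], [C → . F ;], [F → . ; ;], [F → . T F e], [T → . T e], [T → . e ;], [T → . id C] }  — shift
  I8: { [T → id C .] }  — reduce
  I9: { [C → F . ;] }  — shift
  I10: { [C → F ; .] }  — reduce
  I11: { [C → , C .] }  — reduce
  I12: { [T → e ; .] }  — reduce
  I13: { [F → T F . e] }  — shift
  I14: { [T → T e .], [T → e . ;] }  — shift, reduce
  I15: { [F → T F e .] }  — reduce
  I16: { [F → ; ; .] }  — reduce

Conflict in state I14:
  Shift-reduce conflict between [T → T e .] and [T → e . ;]
So the grammar is NOT LR(0).

Answer: No. Shift-reduce conflict between [T → T e .] and [T → e . ;]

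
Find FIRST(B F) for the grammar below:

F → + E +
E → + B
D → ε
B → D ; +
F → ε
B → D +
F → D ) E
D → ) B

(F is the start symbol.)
FIRST sets of the non-terminals involved (from the grammar, by fixed-point iteration):
  FIRST(B) = { ')', '+', ';' }

To compute FIRST(B F), process the symbols left to right:
Symbol B is a non-terminal. Add FIRST(B) \ {ε} = { ')', '+', ';' }
B is not nullable (ε ∉ FIRST(B)), so stop here.
FIRST(B F) = { ')', '+', ';' }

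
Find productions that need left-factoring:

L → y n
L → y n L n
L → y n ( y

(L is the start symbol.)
Yes, L has productions with common prefix 'y n'

Left-factoring is needed when two productions for the same non-terminal
share a common prefix on the right-hand side.

Productions for L:
  L → y n
  L → y n L n
  L → y n ( y

Found common prefix 'y n' in productions for L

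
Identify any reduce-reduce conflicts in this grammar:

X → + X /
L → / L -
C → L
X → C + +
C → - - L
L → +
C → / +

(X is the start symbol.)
Augment with X' → X and build the canonical LR(0) collection (I0 = CLOSURE({[X' → . X]}), then GOTO on every symbol after a dot until no new states appear). It has 18 states:
  I0: { [C → . - - L], [C → . / +], [C → . L], [L → . +], [L → . / L -], [X → . + X /], [X → . C + +], [X' → . X] }  — shift
  I1: { [C → . - - L], [C → . / +], [C → . L], [L → + .], [L → . +], [L → . / L -], [X → + . X /], [X → . + X /], [X → . C + +] }  — shift, reduce
  I2: { [C → - . - L] }  — shift
  I3: { [C → / . +], [L → . +], [L → . / L -], [L → / . L -] }  — shift
  I4: { [X → C . + +] }  — shift
  I5: { [C → L .] }  — reduce
  I6: { [X' → X .] }  — accept
  I7: { [X → C + . +] }  — shift
  I8: { [X → C + + .] }  — reduce
  I9: { [C → / + .], [L → + .] }  — 2 reduces
  I10: { [L → . +], [L → . / L -], [L → / . L -] }  — shift
  I11: { [L → / L . -] }  — shift
  I12: { [L → / L - .] }  — reduce
  I13: { [L → + .] }  — reduce
  I14: { [C → - - . L], [L → . +], [L → . / L -] }  — shift
  I15: { [C → - - L .] }  — reduce
  I16: { [X → + X . /] }  — shift
  I17: { [X → + X / .] }  — reduce

I9 contains complete items [C → / + .], [L → + .] — reduce-reduce conflict.

Answer: Yes — I9: [C → / + .] vs [L → + .]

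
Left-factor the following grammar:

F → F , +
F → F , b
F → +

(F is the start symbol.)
Left-factoring transforms A → αβ₁ | αβ₂ into A → αA' and A' → β₁ | β₂
(α is the longest common prefix among the alternatives). Repeat until
no nonterminal has two alternatives with a common prefix.

Round 1: F has alternatives sharing prefix 'F ,'. Introduce F': F → F , F'
  Add: F' → +
  Add: F' → b

No remaining common prefixes — done.

Resulting grammar:
F → F , F'
F' → +
F' → b
F → +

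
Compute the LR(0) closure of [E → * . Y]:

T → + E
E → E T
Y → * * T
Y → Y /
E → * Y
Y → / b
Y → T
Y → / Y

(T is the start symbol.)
To compute CLOSURE, for each item [A → α.Bβ] where B is a non-terminal, add [B → .γ] for all productions B → γ; repeat for the newly added items until nothing changes.

Start with: [E → * . Y]
  [E → * . Y] has the dot before Y: add [Y → . * * T], [Y → . Y /], [Y → . / b], [Y → . T], [Y → . / Y]
  [Y → . T] has the dot before T: add [T → . + E]
No further items can be added.

CLOSURE = { [E → * . Y], [T → . + E], [Y → . * * T], [Y → . / Y], [Y → . / b], [Y → . T], [Y → . Y /] }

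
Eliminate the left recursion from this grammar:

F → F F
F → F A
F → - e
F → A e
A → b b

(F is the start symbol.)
F is directly left-recursive. The standard transformation for
  A → A α₁ | ... | A α_m | β₁ | ... | β_n
is
  A  → β₁ A' | ... | β_n A'
  A' → α₁ A' | ... | α_m A' | ε

F → - e becomes F → - e F'
F → A e becomes F → A e F'
F → F F becomes F' → F F'
F → F A becomes F' → A F'
Add F' → ε

Productions for other non-terminals are unchanged:
  A → b b

Resulting grammar:
F → - e F'
F → A e F'
F' → F F'
F' → A F'
F' → ε
A → b b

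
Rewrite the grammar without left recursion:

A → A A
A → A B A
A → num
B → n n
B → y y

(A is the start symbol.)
A → num A'
A' → A A'
A' → B A A'
A' → ε
B → n n
B → y y

A is directly left-recursive. The standard transformation for
  A → A α₁ | ... | A α_m | β₁ | ... | β_n
is
  A  → β₁ A' | ... | β_n A'
  A' → α₁ A' | ... | α_m A' | ε

A → num becomes A → num A'
A → A A becomes A' → A A'
A → A B A becomes A' → B A A'
Add A' → ε

Productions for other non-terminals are unchanged:
  B → n n
  B → y y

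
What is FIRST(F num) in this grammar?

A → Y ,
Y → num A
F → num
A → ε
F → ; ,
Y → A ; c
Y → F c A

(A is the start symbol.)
{ ';', 'num' }

FIRST sets of the non-terminals involved (from the grammar, by fixed-point iteration):
  FIRST(F) = { ';', 'num' }

To compute FIRST(F num), process the symbols left to right:
Symbol F is a non-terminal. Add FIRST(F) \ {ε} = { ';', 'num' }
F is not nullable (ε ∉ FIRST(F)), so stop here.
FIRST(F num) = { ';', 'num' }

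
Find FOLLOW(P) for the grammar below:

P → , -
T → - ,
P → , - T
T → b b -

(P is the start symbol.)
{ $ }

To compute FOLLOW(P), find every occurrence of P on a right-hand side N → α P β: add FIRST(β) \ {ε}, and if β is empty or nullable also add FOLLOW(N). Iterate to a fixed point.

P is the start symbol, so $ ∈ FOLLOW(P).
P does not occur on any right-hand side.

Taking the union: FOLLOW(P) = { $ }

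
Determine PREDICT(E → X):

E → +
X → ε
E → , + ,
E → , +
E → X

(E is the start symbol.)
{ $ }

PREDICT(E → X) = (FIRST(RHS) \ {ε}) ∪ (FOLLOW(E) if ε ∈ FIRST(RHS), i.e. RHS ⇒* ε)
FIRST(X) = { ε }
FIRST(X) = { ε }
ε ∈ FIRST(X) (the right-hand side is nullable), so add FOLLOW(E) = { $ }
PREDICT(E → X) = { $ }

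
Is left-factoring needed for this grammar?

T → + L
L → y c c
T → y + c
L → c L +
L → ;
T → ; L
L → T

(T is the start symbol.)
No, left-factoring is not needed

Left-factoring is needed when two productions for the same non-terminal
share a common prefix on the right-hand side.

Productions for T:
  T → + L
  T → y + c
  T → ; L
Productions for L:
  L → y c c
  L → c L +
  L → ;
  L → T

No common prefixes found.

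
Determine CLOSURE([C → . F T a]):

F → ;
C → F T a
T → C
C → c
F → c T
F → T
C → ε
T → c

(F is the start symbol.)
{ [C → . F T a], [C → . c], [C → .], [F → . ;], [F → . T], [F → . c T], [T → . C], [T → . c] }

Start with: [C → . F T a]
  [C → . F T a] has the dot before F: add [F → . ;], [F → . c T], [F → . T]
  [F → . T] has the dot before T: add [T → . C], [T → . c]
  [T → . C] has the dot before C: add [C → . c], [C → .]
No further items can be added.

CLOSURE = { [C → . F T a], [C → . c], [C → .], [F → . ;], [F → . T], [F → . c T], [T → . C], [T → . c] }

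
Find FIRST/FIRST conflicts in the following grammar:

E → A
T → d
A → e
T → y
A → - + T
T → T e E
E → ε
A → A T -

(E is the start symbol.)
Yes. T → d / T → T e E on { 'd' }; T → y / T → T e E on { 'y' }; A → e / A → A T '-' on { 'e' }; A → '-' '+' T / A → A T '-' on { '-' }

A FIRST/FIRST conflict occurs when two productions N → α and N → β for the same non-terminal have FIRST(α) ∩ FIRST(β) ≠ ∅ (with ε ∈ FIRST of a nullable right-hand side, so two nullable alternatives also conflict).

FIRST sets of the non-terminals at (or reachable through a nullable prefix from) the front of some alternative:
  FIRST(A) = { '-', 'e' }
  FIRST(T) = { 'd', 'y' }

Productions for E:
  E → A: FIRST = { '-', 'e' }
  E → ε: FIRST = { ε }
Productions for T:
  T → d: FIRST = { 'd' }
  T → y: FIRST = { 'y' }
  T → T e E: FIRST = { 'd', 'y' }
Productions for A:
  A → e: FIRST = { 'e' }
  A → - + T: FIRST = { '-' }
  A → A T -: FIRST = { '-', 'e' }

Conflict for T: T → d and T → T e E
  Overlap: { 'd' }
Conflict for T: T → y and T → T e E
  Overlap: { 'y' }
Conflict for A: A → e and A → A T -
  Overlap: { 'e' }
Conflict for A: A → - + T and A → A T -
  Overlap: { '-' }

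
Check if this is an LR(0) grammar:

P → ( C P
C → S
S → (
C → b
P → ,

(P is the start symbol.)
Yes, the grammar is LR(0)

A grammar is LR(0) if no state in the canonical LR(0) collection has:
  - both a shift item (dot before a terminal) and a complete item (shift-reduce conflict), or
  - two or more complete items (reduce-reduce conflict; the accept item [P' → P .] counts as a complete item here).

Augment with P' → P and build the canonical LR(0) collection (I0 = CLOSURE({[P' → . P]}), then GOTO on every symbol after a dot until no new states appear). It has 9 states:
  I0: { [P → . ( C P], [P → . ,], [P' → . P] }  — shift
  I1: { [C → . S], [C → . b], [P → ( . C P], [S → . (] }  — shift
  I2: { [P → , .] }  — reduce
  I3: { [P' → P .] }  — accept
  I4: { [S → ( .] }  — reduce
  I5: { [P → ( C . P], [P → . ( C P], [P → . ,] }  — shift
  I6: { [C → S .] }  — reduce
  I7: { [C → b .] }  — reduce
  I8: { [P → ( C P .] }  — reduce

Every state is either a pure shift/goto state or contains exactly one complete item and nothing to shift — no conflicts. The grammar is LR(0).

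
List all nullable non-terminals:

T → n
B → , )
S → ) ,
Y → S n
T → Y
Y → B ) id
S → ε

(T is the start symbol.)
{ 'S' }

A non-terminal is nullable if it can derive ε (the empty string): either it has an ε-production, or it has a production whose right-hand side consists entirely of nullable non-terminals.

ε-productions: S → ε
So S is immediately nullable.
No further non-terminal can be added: every production for the remaining non-terminals contains a terminal or a non-nullable non-terminal.
Nullable = { 'S' }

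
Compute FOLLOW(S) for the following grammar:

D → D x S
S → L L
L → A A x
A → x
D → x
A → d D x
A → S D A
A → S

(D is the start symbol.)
To compute FOLLOW(S), find every occurrence of S on a right-hand side N → α S β: add FIRST(β) \ {ε}, and if β is empty or nullable also add FOLLOW(N). Iterate to a fixed point.

In D → D x S: S is at the end, add FOLLOW(D)
In A → S D A: S is followed by D A, add FIRST(D A) \ {ε} = { 'x' }
In A → S: S is at the end, add FOLLOW(A)

The FOLLOW sets referred to above (computed the same way, to a fixed point):
  FOLLOW(D) = { $, 'd', 'x' }
  FOLLOW(A) = { 'd', 'x' }

Taking the union: FOLLOW(S) = { $, 'd', 'x' }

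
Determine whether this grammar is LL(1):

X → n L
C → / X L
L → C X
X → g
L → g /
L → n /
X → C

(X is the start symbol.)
Yes, the grammar is LL(1).

A grammar is LL(1) if for each non-terminal N with multiple productions, the predict sets of those productions are pairwise disjoint, where PREDICT(N → α) = (FIRST(α) \ {ε}) ∪ (FOLLOW(N) if α ⇒* ε).

Relevant sets:
  FIRST(C) = { '/' }

For X:
  PREDICT(X → n L) = { 'n' }
  PREDICT(X → g) = { 'g' }
  PREDICT(X → C) = { '/' }
For L:
  PREDICT(L → C X) = { '/' }
  PREDICT(L → g '/') = { 'g' }
  PREDICT(L → n '/') = { 'n' }
C has a single production, so nothing to check there.

All predict sets are disjoint. The grammar IS LL(1).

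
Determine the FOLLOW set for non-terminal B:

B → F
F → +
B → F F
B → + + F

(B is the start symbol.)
{ $ }

To compute FOLLOW(B), find every occurrence of B on a right-hand side N → α B β: add FIRST(β) \ {ε}, and if β is empty or nullable also add FOLLOW(N). Iterate to a fixed point.

B is the start symbol, so $ ∈ FOLLOW(B).
B does not occur on any right-hand side.

Taking the union: FOLLOW(B) = { $ }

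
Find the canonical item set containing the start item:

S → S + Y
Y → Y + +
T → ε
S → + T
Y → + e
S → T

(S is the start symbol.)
{ [S → . + T], [S → . S + Y], [S → . T], [S' → . S], [T → .] }

First, augment the grammar with S' → S
I₀ = CLOSURE({ [S' → . S] }):
  [S' → . S] has the dot before S: add [S → . S + Y], [S → . + T], [S → . T]
  [S → . T] has the dot before T: add [T → .]
No further items can be added.

I₀ = { [S → . + T], [S → . S + Y], [S → . T], [S' → . S], [T → .] }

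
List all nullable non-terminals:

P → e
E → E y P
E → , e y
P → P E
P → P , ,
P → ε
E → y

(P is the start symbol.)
A non-terminal is nullable if it can derive ε (the empty string): either it has an ε-production, or it has a production whose right-hand side consists entirely of nullable non-terminals.

ε-productions: P → ε
So P is immediately nullable.
No further non-terminal can be added: every production for the remaining non-terminals contains a terminal or a non-nullable non-terminal.
Nullable = { 'P' }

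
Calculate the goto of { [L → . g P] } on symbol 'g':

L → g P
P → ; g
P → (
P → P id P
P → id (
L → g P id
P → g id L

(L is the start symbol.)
{ [L → g . P], [P → . (], [P → . ; g], [P → . P id P], [P → . g id L], [P → . id (] }

GOTO(I, 'g') = CLOSURE({ [A → αX.β] : [A → α.Xβ] ∈ I, X = 'g' })

Items with dot before 'g', with the dot advanced:
  [L → . g P] → [L → g . P]
Closure of the advanced items:
  [L → g . P] has the dot before P: add [P → . ; g], [P → . (], [P → . P id P], [P → . id (], [P → . g id L]

GOTO = { [L → g . P], [P → . (], [P → . ; g], [P → . P id P], [P → . g id L], [P → . id (] }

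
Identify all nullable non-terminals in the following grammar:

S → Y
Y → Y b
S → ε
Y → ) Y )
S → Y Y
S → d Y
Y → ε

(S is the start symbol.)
ε-productions: S → ε, Y → ε
So S, Y are immediately nullable.
Every non-terminal is now nullable.
Nullable = { 'S', 'Y' }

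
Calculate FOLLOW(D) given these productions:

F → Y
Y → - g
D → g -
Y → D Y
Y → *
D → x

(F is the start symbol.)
To compute FOLLOW(D), find every occurrence of D on a right-hand side N → α D β: add FIRST(β) \ {ε}, and if β is empty or nullable also add FOLLOW(N). Iterate to a fixed point.

In Y → D Y: D is followed by Y, add FIRST(Y) \ {ε} = { '*', '-', 'g', 'x' }

Taking the union: FOLLOW(D) = { '*', '-', 'g', 'x' }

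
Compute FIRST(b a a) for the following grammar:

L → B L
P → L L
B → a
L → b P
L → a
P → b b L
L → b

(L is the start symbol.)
To compute FIRST(b a a), process the symbols left to right:
Symbol b is a terminal. Add 'b' and stop.
FIRST(b a a) = { 'b' }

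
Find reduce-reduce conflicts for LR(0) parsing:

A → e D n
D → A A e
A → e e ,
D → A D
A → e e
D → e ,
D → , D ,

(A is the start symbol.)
A reduce-reduce conflict occurs when an LR(0) state has two complete items [A → α .] and [B → β .] — both call for a reduction, and with no lookahead the parser cannot choose between them.

Augment with A' → A and build the canonical LR(0) collection (I0 = CLOSURE({[A' → . A]}), then GOTO on every symbol after a dot until no new states appear). It has 16 states:
  I0: { [A → . e D n], [A → . e e ,], [A → . e e], [A' → . A] }  — shift
  I1: { [A' → A .] }  — accept
  I2: { [A → . e D n], [A → . e e ,], [A → . e e], [A → e . D n], [A → e . e ,], [A → e . e], [D → . , D ,], [D → . A A e], [D → . A D], [D → . e ,] }  — shift
  I3: { [A → . e D n], [A → . e e ,], [A → . e e], [D → , . D ,], [D → . , D ,], [D → . A A e], [D → . A D], [D → . e ,] }  — shift
  I4: { [A → . e D n], [A → . e e ,], [A → . e e], [D → . , D ,], [D → . A A e], [D → . A D], [D → . e ,], [D → A . A e], [D → A . D] }  — shift
  I5: { [A → e D . n] }  — shift
  I6: { [A → . e D n], [A → . e e ,], [A → . e e], [A → e . D n], [A → e . e ,], [A → e . e], [A → e e . ,], [A → e e .], [D → . , D ,], [D → . A A e], [D → . A D], [D → . e ,], [D → e . ,] }  — shift, reduce
  I7: { [A → . e D n], [A → . e e ,], [A → . e e], [A → e e , .], [D → , . D ,], [D → . , D ,], [D → . A A e], [D → . A D], [D → . e ,], [D → e , .] }  — shift, 2 reduces
  I8: { [D → , D . ,] }  — shift
  I9: { [A → . e D n], [A → . e e ,], [A → . e e], [A → e . D n], [A → e . e ,], [A → e . e], [D → . , D ,], [D → . A A e], [D → . A D], [D → . e ,], [D → e . ,] }  — shift
  I10: { [A → . e D n], [A → . e e ,], [A → . e e], [D → , . D ,], [D → . , D ,], [D → . A A e], [D → . A D], [D → . e ,], [D → e , .] }  — shift, reduce
  I11: { [D → , D , .] }  — reduce
  I12: { [A → e D n .] }  — reduce
  I13: { [A → . e D n], [A → . e e ,], [A → . e e], [D → . , D ,], [D → . A A e], [D → . A D], [D → . e ,], [D → A . A e], [D → A . D], [D → A A . e] }  — shift
  I14: { [D → A D .] }  — reduce
  I15: { [A → . e D n], [A → . e e ,], [A → . e e], [A → e . D n], [A → e . e ,], [A → e . e], [D → . , D ,], [D → . A A e], [D → . A D], [D → . e ,], [D → A A e .], [D → e . ,] }  — shift, reduce

I7 contains complete items [A → e e , .], [D → e , .] — reduce-reduce conflict.

Answer: Yes — I7: [A → e e , .] vs [D → e , .]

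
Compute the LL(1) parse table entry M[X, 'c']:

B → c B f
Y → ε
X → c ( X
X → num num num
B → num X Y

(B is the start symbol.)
X → c ( X

To find M[X, 'c'], we find productions for X where 'c' is in the predict set (PREDICT(N → α) = (FIRST(α) \ {ε}) ∪ (FOLLOW(N) if α ⇒* ε)).

X → c ( X: PREDICT = { 'c' }
  'c' is in predict set, so this production goes in M[X, 'c']
X → num num num: PREDICT = { 'num' }

M[X, 'c'] = X → c ( X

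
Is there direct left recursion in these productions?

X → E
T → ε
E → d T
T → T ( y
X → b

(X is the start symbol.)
Yes, T is left-recursive

Direct left recursion occurs when N → N α for some non-terminal N (the right-hand side begins with the left-hand side itself).

X → E: starts with E
T → ε: starts with ε
E → d T: starts with d
T → T ( y: LEFT RECURSIVE (starts with T)
X → b: starts with b

The grammar has direct left recursion on: T.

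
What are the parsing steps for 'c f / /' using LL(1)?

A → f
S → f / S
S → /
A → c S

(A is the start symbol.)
LL(1) parsing maintains a stack (initially the start symbol over $) and the input. At each step: if the stack top is a terminal, match it against the current input token; if it is a non-terminal N, replace it with the RHS of M[N, lookahead] (the unique production whose predict set contains the lookahead).

Stack is shown with the top on the left.

Stack    Input      Action
--------------------------
A $      c f / / $  output A → c S
c S $    c f / / $  match 'c'
S $      f / / $    output S → f / S
f / S $  f / / $    match 'f'
/ S $    / / $      match '/'
S $      / $        output S → /
/ $      / $        match '/'
$        $          accept

The string is accepted.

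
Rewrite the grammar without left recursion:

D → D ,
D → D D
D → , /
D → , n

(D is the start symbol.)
D → , / D'
D → , n D'
D' → , D'
D' → D D'
D' → ε

D is directly left-recursive. The standard transformation for
  A → A α₁ | ... | A α_m | β₁ | ... | β_n
is
  A  → β₁ A' | ... | β_n A'
  A' → α₁ A' | ... | α_m A' | ε

D → , / becomes D → , / D'
D → , n becomes D → , n D'
D → D , becomes D' → , D'
D → D D becomes D' → D D'
Add D' → ε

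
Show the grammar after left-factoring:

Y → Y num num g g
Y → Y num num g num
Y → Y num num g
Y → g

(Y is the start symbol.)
Y → Y num num g Y'
Y' → g
Y' → num
Y' → ε
Y → g

Left-factoring transforms A → αβ₁ | αβ₂ into A → αA' and A' → β₁ | β₂
(α is the longest common prefix among the alternatives). Repeat until
no nonterminal has two alternatives with a common prefix.

Round 1: Y has alternatives sharing prefix 'Y num num g'. Introduce Y': Y → Y num num g Y'
  Add: Y' → g
  Add: Y' → num
  Add: Y' → ε

No remaining common prefixes — done.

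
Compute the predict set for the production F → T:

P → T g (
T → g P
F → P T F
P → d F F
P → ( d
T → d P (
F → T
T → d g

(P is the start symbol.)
{ 'd', 'g' }

PREDICT(F → T) = (FIRST(RHS) \ {ε}) ∪ (FOLLOW(F) if ε ∈ FIRST(RHS), i.e. RHS ⇒* ε)
FIRST(T) = { 'd', 'g' }
FIRST(T) = { 'd', 'g' }
ε ∉ FIRST(T), so FOLLOW(F) is not added.
PREDICT(F → T) = { 'd', 'g' }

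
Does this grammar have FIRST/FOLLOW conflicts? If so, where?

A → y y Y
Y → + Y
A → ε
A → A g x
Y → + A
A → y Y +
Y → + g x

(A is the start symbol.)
Yes. A → A g x with FOLLOW(A) on { 'g' }

A FIRST/FOLLOW conflict occurs when a non-terminal N has a nullable alternative N → β (β ⇒* ε) and another alternative N → α with FIRST(α) ∩ FOLLOW(N) ≠ ∅: on such a lookahead the parser cannot decide between expanding α and letting N vanish via β.

Nullable non-terminals: A.
FIRST sets used below: FIRST(A) = { 'g', 'y', ε }

A: nullable alternative(s) A → ε; FOLLOW(A) = { $, '+', 'g' }
  A → y y Y: FIRST \ {ε} = { 'y' } — disjoint from FOLLOW(A)
  A → ε: FIRST \ {ε} = { } — this is the only nullable alternative, skip
  A → A g x: FIRST \ {ε} = { 'g', 'y' } — overlaps FOLLOW(A) on { 'g' }: CONFLICT
  A → y Y +: FIRST \ {ε} = { 'y' } — disjoint from FOLLOW(A)

Y has no nullable alternative, so no FIRST/FOLLOW check is needed there.

So the grammar has 1 FIRST/FOLLOW conflict (marked CONFLICT above).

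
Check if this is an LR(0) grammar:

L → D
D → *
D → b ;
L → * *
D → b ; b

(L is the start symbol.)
No. Shift-reduce conflict between [D → * .] and [L → * . *]

A grammar is LR(0) if no state in the canonical LR(0) collection has:
  - both a shift item (dot before a terminal) and a complete item (shift-reduce conflict), or
  - two or more complete items (reduce-reduce conflict; the accept item [L' → L .] counts as a complete item here).

Augment with L' → L and build the canonical LR(0) collection (I0 = CLOSURE({[L' → . L]}), then GOTO on every symbol after a dot until no new states appear). It has 8 states:
  I0: { [D → . *], [D → . b ; b], [D → . b ;], [L → . * *], [L → . D], [L' → . L] }  — shift
  I1: { [D → * .], [L → * . *] }  — shift, reduce
  I2: { [L → D .] }  — reduce
  I3: { [L' → L .] }  — accept
  I4: { [D → b . ; b], [D → b . ;] }  — shift
  I5: { [D → b ; . b], [D → b ; .] }  — shift, reduce
  I6: { [D → b ; b .] }  — reduce
  I7: { [L → * * .] }  — reduce

Conflict in state I1:
  Shift-reduce conflict between [D → * .] and [L → * . *]
So the grammar is NOT LR(0).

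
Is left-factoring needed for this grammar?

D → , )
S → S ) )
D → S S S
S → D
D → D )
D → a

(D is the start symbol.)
No, left-factoring is not needed

Left-factoring is needed when two productions for the same non-terminal
share a common prefix on the right-hand side.

Productions for D:
  D → , )
  D → S S S
  D → D )
  D → a
Productions for S:
  S → S ) )
  S → D

No common prefixes found.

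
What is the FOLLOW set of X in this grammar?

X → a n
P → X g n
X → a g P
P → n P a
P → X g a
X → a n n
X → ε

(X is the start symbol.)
To compute FOLLOW(X), find every occurrence of X on a right-hand side N → α X β: add FIRST(β) \ {ε}, and if β is empty or nullable also add FOLLOW(N). Iterate to a fixed point.

X is the start symbol, so $ ∈ FOLLOW(X).
In P → X g n: X is followed by g n, add FIRST(g n) \ {ε} = { 'g' }
In P → X g a: X is followed by g a, add FIRST(g a) \ {ε} = { 'g' }

Taking the union: FOLLOW(X) = { $, 'g' }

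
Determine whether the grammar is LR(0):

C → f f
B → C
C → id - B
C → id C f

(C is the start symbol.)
Augment with C' → C and build the canonical LR(0) collection (I0 = CLOSURE({[C' → . C]}), then GOTO on every symbol after a dot until no new states appear). It has 10 states:
  I0: { [C → . f f], [C → . id - B], [C → . id C f], [C' → . C] }  — shift
  I1: { [C' → C .] }  — accept
  I2: { [C → f . f] }  — shift
  I3: { [C → . f f], [C → . id - B], [C → . id C f], [C → id . - B], [C → id . C f] }  — shift
  I4: { [B → . C], [C → . f f], [C → . id - B], [C → . id C f], [C → id - . B] }  — shift
  I5: { [C → id C . f] }  — shift
  I6: { [C → id C f .] }  — reduce
  I7: { [C → id - B .] }  — reduce
  I8: { [B → C .] }  — reduce
  I9: { [C → f f .] }  — reduce

Every state is either a pure shift/goto state or contains exactly one complete item and nothing to shift — no conflicts. The grammar is LR(0).

Answer: Yes, the grammar is LR(0)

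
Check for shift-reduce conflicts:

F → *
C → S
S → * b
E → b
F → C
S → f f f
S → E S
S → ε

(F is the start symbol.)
Yes — I0: [S → .] vs [E → . b]; I1: [F → * .] vs [S → * . b]; I3: [S → .] vs [E → . b]

Augment with F' → F and build the canonical LR(0) collection (I0 = CLOSURE({[F' → . F]}), then GOTO on every symbol after a dot until no new states appear). It has 13 states:
  I0: { [C → . S], [E → . b], [F → . *], [F → . C], [F' → . F], [S → . * b], [S → . E S], [S → . f f f], [S → .] }  — shift, reduce
  I1: { [F → * .], [S → * . b] }  — shift, reduce
  I2: { [F → C .] }  — reduce
  I3: { [E → . b], [S → . * b], [S → . E S], [S → . f f f], [S → .], [S → E . S] }  — shift, reduce
  I4: { [F' → F .] }  — accept
  I5: { [C → S .] }  — reduce
  I6: { [E → b .] }  — reduce
  I7: { [S → f . f f] }  — shift
  I8: { [S → f f . f] }  — shift
  I9: { [S → f f f .] }  — reduce
  I10: { [S → * . b] }  — shift
  I11: { [S → E S .] }  — reduce
  I12: { [S → * b .] }  — reduce

I0 contains reduce item [S → .] and shift items [E → . b], [F → . *], [S → . * b], [S → . f f f] — shift-reduce conflict.
I1 contains reduce item [F → * .] and shift item [S → * . b] — shift-reduce conflict.
I3 contains reduce item [S → .] and shift items [E → . b], [S → . * b], [S → . f f f] — shift-reduce conflict.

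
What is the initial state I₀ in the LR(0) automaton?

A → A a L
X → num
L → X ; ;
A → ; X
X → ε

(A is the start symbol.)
{ [A → . ; X], [A → . A a L], [A' → . A] }

First, augment the grammar with A' → A
I₀ = CLOSURE({ [A' → . A] }):
  [A' → . A] has the dot before A: add [A → . A a L], [A → . ; X]
No further items can be added.

I₀ = { [A → . ; X], [A → . A a L], [A' → . A] }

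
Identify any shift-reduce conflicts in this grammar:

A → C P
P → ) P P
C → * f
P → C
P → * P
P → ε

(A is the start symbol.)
A shift-reduce conflict occurs when an LR(0) state has both:
  - a complete (reduce) item [A → α .] (dot at the end), and
  - a shift item [B → β . c γ] (dot before a terminal).

Augment with A' → A and build the canonical LR(0) collection (I0 = CLOSURE({[A' → . A]}), then GOTO on every symbol after a dot until no new states appear). It has 12 states:
  I0: { [A → . C P], [A' → . A], [C → . * f] }  — shift
  I1: { [C → * . f] }  — shift
  I2: { [A' → A .] }  — accept
  I3: { [A → C . P], [C → . * f], [P → . ) P P], [P → . * P], [P → . C], [P → .] }  — shift, reduce
  I4: { [C → . * f], [P → ) . P P], [P → . ) P P], [P → . * P], [P → . C], [P → .] }  — shift, reduce
  I5: { [C → * . f], [C → . * f], [P → * . P], [P → . ) P P], [P → . * P], [P → . C], [P → .] }  — shift, reduce
  I6: { [P → C .] }  — reduce
  I7: { [A → C P .] }  — reduce
  I8: { [P → * P .] }  — reduce
  I9: { [C → * f .] }  — reduce
  I10: { [C → . * f], [P → ) P . P], [P → . ) P P], [P → . * P], [P → . C], [P → .] }  — shift, reduce
  I11: { [P → ) P P .] }  — reduce

I3 contains reduce item [P → .] and shift items [C → . * f], [P → . ) P P], [P → . * P] — shift-reduce conflict.
I4 contains reduce item [P → .] and shift items [C → . * f], [P → . ) P P], [P → . * P] — shift-reduce conflict.
I5 contains reduce item [P → .] and shift items [C → . * f], [C → * . f], [P → . ) P P], [P → . * P] — shift-reduce conflict.
I10 contains reduce item [P → .] and shift items [C → . * f], [P → . ) P P], [P → . * P] — shift-reduce conflict.

Answer: Yes — I3: [P → .] vs [C → . * f]; I4: [P → .] vs [C → . * f]; I5: [P → .] vs [C → . * f]; I10: [P → .] vs [C → . * f]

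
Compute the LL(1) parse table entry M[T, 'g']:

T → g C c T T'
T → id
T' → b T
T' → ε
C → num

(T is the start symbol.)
T → g C c T T'

To find M[T, 'g'], we find productions for T where 'g' is in the predict set (PREDICT(N → α) = (FIRST(α) \ {ε}) ∪ (FOLLOW(N) if α ⇒* ε)).

T → g C c T T': PREDICT = { 'g' }
  'g' is in predict set, so this production goes in M[T, 'g']
T → id: PREDICT = { 'id' }

M[T, 'g'] = T → g C c T T'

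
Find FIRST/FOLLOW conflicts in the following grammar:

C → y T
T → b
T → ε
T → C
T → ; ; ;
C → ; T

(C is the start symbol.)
Nullable non-terminals: T.
FIRST sets used below: FIRST(C) = { ';', 'y' }

T: nullable alternative(s) T → ε; FOLLOW(T) = { $ }
  T → b: FIRST \ {ε} = { 'b' } — disjoint from FOLLOW(T)
  T → ε: FIRST \ {ε} = { } — this is the only nullable alternative, skip
  T → C: FIRST \ {ε} = { ';', 'y' } — disjoint from FOLLOW(T)
  T → ; ; ;: FIRST \ {ε} = { ';' } — disjoint from FOLLOW(T)

C has no nullable alternative, so no FIRST/FOLLOW check is needed there.

No FIRST/FOLLOW conflicts found.

Answer: No FIRST/FOLLOW conflicts.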